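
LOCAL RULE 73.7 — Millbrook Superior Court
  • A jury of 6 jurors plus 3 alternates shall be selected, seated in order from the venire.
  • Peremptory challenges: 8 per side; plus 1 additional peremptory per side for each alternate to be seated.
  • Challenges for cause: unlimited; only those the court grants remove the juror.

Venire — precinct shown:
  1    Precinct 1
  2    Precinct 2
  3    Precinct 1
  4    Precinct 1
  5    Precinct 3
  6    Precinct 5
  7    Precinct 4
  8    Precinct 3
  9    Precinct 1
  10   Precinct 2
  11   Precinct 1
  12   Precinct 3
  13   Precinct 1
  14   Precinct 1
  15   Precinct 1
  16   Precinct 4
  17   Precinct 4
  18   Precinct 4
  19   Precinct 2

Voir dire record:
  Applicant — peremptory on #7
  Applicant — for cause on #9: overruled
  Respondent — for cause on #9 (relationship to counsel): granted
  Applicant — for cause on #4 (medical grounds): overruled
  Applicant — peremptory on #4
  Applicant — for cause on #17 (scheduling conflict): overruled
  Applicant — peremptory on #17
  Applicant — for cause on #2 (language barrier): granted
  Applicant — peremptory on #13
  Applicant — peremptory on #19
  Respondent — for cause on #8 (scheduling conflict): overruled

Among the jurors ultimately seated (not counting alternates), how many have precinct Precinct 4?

Removed: #2, #4, #7, #9, #13, #17, #19.
Seated jurors 1–6: #1, #3, #5, #6, #8, #10 (alternates #11, #12, #14 not counted).
None of those are in Precinct 4 → 0.

0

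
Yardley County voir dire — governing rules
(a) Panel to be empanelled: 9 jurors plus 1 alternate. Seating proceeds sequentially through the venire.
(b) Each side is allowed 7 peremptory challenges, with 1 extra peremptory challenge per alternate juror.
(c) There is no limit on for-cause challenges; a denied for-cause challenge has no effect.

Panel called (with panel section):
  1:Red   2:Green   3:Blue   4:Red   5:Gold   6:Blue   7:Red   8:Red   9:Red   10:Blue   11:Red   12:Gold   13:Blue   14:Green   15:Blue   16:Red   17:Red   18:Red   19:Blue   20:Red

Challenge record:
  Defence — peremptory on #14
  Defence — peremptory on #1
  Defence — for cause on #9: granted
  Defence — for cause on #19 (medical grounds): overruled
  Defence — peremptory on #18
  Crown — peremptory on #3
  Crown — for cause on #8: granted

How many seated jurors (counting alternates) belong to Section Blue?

4

Removed: #1, #3, #8, #9, #14, #18.
Seated (10 incl. alternates): #2, #4, #5, #6, #7, #10, #11, #12, #13, #15.
Of those, in Section Blue: #6, #10, #13, #15 → 4.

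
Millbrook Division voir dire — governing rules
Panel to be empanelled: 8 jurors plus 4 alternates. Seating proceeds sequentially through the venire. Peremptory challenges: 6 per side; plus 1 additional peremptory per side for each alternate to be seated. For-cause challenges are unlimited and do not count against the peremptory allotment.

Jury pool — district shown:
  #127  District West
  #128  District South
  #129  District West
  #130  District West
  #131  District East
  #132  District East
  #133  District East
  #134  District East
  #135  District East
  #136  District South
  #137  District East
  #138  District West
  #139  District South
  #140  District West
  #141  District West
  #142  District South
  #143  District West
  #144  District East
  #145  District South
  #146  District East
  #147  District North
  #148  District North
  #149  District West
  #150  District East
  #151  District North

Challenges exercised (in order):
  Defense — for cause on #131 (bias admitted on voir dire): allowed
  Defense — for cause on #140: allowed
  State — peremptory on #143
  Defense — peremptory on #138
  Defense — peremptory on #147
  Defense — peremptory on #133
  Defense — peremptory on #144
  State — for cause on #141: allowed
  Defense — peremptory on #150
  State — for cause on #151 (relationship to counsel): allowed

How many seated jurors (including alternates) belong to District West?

Removed: #131, #133, #138, #140, #141, #143, #144, #147, #150, #151.
Seated (12 incl. alternates): #127, #128, #129, #130, #132, #134, #135, #136, #137, #139, #142, #145.
Of those, in District West: #127, #129, #130 → 3.

3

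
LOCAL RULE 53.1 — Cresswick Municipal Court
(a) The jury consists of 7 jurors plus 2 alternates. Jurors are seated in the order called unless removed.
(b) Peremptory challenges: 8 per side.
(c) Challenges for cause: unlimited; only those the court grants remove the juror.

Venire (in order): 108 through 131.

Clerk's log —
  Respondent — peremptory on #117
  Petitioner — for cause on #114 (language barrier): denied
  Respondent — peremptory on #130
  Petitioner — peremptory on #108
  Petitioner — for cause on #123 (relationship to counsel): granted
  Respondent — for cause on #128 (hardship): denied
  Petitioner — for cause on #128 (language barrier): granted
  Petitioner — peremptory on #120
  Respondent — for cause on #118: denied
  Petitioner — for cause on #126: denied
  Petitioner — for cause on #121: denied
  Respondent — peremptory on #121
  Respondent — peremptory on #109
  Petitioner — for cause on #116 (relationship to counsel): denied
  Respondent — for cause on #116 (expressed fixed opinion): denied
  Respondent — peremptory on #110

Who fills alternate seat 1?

119

Removed: #108, #109, #110, #117, #120, #121, #123, #128, #130. (#114, #116, #118, #126 stay — for-cause denied.)
Seating in order: seats 1–7 → #111, #112, #113, #114, #115, #116, #118; alternates → #119, #122.
So alternate 1 is #119.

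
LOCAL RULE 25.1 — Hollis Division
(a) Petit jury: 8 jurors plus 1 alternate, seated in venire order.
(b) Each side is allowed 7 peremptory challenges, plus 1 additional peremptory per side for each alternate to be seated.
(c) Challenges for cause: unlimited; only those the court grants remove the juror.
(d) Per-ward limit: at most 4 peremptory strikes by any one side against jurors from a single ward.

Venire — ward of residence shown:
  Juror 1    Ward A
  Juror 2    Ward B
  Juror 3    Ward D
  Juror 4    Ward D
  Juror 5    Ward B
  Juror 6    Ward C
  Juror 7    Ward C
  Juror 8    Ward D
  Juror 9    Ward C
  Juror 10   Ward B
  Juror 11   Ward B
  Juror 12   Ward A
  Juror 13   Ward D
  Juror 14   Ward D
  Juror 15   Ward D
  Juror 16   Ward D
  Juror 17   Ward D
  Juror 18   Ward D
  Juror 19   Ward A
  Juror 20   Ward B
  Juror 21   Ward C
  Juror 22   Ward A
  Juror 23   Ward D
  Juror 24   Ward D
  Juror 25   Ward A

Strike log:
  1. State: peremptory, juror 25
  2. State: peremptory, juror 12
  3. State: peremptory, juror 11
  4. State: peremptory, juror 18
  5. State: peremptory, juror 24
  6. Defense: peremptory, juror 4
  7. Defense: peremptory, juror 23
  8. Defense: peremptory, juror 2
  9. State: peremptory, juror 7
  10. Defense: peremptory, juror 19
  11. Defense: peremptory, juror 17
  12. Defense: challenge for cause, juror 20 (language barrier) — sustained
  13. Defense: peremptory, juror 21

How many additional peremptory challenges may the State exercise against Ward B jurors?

2

State peremptories so far: #25, #12, #11, #18, #24, #7 — 6 of 8 used, 2 left overall.
Against Ward B: #11 — 1 used; per-ward cap 4 leaves 3.
Binding limit: min(2, 3) = 2.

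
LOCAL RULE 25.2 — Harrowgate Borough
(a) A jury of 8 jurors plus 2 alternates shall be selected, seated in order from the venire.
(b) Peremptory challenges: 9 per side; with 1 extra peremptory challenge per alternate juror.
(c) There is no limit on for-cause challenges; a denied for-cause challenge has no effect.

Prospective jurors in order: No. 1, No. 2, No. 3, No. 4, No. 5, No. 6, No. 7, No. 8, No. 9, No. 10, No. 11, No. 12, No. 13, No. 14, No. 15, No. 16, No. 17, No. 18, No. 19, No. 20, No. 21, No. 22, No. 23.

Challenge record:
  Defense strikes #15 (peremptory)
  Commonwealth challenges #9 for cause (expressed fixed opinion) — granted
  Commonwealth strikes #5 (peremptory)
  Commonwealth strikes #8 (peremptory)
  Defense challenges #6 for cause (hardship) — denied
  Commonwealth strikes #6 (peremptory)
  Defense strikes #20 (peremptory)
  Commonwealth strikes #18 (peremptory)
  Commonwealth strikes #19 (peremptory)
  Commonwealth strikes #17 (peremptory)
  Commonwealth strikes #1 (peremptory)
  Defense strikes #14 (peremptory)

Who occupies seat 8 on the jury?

13

Removed: #1, #5, #6, #8, #9, #14, #15, #17, #18, #19, #20.
Seating in order: seats 1–8 → #2, #3, #4, #7, #10, #11, #12, #13; alternates → #16, #21.
So seat 8 is #13.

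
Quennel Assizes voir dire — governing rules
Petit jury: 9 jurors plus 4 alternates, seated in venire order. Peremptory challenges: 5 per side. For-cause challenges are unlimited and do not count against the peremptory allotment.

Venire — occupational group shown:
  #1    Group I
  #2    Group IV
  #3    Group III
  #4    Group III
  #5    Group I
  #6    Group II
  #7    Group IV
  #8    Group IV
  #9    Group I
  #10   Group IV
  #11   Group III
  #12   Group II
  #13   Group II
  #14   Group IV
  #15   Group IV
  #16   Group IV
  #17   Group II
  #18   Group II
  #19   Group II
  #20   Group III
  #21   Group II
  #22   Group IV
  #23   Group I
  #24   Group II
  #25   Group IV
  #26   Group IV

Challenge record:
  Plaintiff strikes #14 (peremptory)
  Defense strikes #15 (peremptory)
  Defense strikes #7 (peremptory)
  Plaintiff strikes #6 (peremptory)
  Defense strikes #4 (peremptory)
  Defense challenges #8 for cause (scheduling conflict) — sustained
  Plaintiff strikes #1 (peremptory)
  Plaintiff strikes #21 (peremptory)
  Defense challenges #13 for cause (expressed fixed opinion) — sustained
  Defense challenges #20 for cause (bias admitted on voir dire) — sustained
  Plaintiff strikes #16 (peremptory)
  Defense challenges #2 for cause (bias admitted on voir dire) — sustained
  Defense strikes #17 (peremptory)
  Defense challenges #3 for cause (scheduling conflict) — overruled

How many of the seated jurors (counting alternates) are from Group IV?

Removed: #1, #2, #4, #6, #7, #8, #13, #14, #15, #16, #17, #20, #21.
Seated (13 incl. alternates): #3, #5, #9, #10, #11, #12, #18, #19, #22, #23, #24, #25, #26.
Of those, in Group IV: #10, #22, #25, #26 → 4.

4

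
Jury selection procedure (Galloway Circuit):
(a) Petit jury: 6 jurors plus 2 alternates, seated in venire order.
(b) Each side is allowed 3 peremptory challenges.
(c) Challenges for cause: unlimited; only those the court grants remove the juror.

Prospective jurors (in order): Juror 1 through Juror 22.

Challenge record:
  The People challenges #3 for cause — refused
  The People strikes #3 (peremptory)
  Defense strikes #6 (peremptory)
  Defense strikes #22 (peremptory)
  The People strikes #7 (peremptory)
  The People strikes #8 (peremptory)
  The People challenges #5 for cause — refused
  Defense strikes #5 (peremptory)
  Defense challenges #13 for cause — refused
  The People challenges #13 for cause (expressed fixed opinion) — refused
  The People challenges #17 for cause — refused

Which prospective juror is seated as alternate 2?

Removed: #3, #5, #6, #7, #8, #22. (#13, #17 stay — for-cause denied.)
Seating in order: seats 1–6 → #1, #2, #4, #9, #10, #11; alternates → #12, #13.
So alternate 2 is #13.

13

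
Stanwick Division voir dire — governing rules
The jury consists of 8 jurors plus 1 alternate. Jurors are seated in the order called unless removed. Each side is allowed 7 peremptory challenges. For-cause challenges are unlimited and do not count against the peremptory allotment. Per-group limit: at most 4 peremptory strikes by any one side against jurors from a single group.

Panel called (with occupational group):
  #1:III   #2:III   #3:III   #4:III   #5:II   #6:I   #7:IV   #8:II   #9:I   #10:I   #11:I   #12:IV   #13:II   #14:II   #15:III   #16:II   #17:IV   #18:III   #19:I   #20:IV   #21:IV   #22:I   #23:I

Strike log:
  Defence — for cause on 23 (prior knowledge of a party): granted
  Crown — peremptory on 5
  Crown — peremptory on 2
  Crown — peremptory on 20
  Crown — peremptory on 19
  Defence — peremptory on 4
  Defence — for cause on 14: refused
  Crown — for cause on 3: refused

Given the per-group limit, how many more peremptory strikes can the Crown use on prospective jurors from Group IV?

3

Crown peremptories so far: #5, #2, #20, #19 — 4 of 7 used, 3 left overall.
Against Group IV: #20 — 1 used; per-group cap 4 leaves 3.
Binding limit: min(3, 3) = 3.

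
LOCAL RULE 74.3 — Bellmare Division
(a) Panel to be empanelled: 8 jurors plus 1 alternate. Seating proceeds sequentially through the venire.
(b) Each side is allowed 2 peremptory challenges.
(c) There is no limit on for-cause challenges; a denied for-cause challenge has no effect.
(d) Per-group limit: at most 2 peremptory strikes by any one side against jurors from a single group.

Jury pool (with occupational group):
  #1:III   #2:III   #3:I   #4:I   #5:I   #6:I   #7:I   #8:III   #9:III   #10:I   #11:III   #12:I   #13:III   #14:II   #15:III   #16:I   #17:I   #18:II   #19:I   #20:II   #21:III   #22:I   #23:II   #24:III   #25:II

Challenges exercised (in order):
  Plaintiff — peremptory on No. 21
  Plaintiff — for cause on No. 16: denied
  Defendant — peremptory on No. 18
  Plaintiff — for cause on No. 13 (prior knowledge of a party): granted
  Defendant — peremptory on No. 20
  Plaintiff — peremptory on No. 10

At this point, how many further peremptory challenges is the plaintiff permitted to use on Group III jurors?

0

Plaintiff peremptories so far: #21, #10 — 2 of 2 used, 0 left overall.
Against Group III: #21 — 1 used; per-group cap 2 leaves 1.
Binding limit: min(0, 1) = 0.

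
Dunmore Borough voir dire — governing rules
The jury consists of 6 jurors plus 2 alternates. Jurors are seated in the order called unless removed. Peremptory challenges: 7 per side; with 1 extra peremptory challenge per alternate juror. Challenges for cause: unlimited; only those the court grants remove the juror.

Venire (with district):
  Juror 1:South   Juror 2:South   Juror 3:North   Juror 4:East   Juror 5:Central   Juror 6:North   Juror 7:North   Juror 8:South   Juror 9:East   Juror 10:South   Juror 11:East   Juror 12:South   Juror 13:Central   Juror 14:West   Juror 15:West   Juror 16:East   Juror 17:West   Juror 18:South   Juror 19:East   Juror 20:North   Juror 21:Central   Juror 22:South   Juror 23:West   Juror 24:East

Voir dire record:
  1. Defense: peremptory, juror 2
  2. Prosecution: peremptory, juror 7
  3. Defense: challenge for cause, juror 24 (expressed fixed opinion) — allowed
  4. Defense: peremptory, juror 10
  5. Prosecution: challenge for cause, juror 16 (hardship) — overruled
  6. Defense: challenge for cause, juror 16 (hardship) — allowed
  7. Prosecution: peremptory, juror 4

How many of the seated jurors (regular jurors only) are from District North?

2

Removed: #2, #4, #7, #10, #16, #24.
Seated jurors 1–6: #1, #3, #5, #6, #8, #9 (alternates #11, #12 not counted).
Of those, in District North: #3, #6 → 2.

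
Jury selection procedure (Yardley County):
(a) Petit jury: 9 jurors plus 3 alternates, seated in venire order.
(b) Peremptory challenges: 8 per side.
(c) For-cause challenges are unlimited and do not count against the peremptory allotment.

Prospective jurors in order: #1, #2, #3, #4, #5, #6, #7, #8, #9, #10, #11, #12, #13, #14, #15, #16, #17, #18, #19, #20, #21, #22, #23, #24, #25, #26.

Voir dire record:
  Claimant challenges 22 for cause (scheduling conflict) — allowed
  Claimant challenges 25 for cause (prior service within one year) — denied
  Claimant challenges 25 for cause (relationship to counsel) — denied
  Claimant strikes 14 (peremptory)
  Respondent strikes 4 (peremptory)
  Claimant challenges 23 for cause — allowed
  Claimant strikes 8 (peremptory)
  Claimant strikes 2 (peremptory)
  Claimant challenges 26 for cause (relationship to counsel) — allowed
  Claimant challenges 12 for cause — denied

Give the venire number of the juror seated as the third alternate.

Removed: #2, #4, #8, #14, #22, #23, #26. (#12, #25 stay — for-cause denied.)
Seating in order: seats 1–9 → #1, #3, #5, #6, #7, #9, #10, #11, #12; alternates → #13, #15, #16.
So alternate 3 is #16.

16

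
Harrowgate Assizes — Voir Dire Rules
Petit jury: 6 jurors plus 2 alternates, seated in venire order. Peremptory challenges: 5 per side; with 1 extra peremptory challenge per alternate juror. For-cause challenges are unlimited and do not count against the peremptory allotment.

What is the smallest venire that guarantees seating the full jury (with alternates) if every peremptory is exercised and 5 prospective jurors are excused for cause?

Seats to fill: 6 + 2 alternates = 8.
Peremptories: 5 + 1×2 = 7 per side × 2 sides = 14.
For-cause removals: 5.
Minimum venire: 8 + 14 + 5 = 27.

27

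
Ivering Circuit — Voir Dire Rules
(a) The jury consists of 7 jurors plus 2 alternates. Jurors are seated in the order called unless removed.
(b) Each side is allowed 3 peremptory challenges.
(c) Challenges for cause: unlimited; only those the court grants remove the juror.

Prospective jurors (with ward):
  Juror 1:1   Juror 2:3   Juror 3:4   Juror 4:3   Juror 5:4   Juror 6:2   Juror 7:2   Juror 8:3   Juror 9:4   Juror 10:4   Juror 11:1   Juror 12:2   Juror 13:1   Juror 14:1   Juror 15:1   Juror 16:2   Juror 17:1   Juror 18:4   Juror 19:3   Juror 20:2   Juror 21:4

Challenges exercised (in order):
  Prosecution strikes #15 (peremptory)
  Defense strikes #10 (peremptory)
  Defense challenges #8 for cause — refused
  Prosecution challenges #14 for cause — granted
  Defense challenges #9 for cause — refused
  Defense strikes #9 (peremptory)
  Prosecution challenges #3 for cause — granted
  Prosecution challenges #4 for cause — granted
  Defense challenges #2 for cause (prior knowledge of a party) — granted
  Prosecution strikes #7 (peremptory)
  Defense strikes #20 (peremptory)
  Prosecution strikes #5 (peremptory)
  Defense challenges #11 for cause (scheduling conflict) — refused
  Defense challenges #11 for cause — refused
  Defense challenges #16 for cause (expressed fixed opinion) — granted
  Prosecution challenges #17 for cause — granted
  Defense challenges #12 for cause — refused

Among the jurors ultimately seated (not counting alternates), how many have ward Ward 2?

Removed: #2, #3, #4, #5, #7, #9, #10, #14, #15, #16, #17, #20.
Seated jurors 1–7: #1, #6, #8, #11, #12, #13, #18 (alternates #19, #21 not counted).
Of those, in Ward 2: #6, #12 → 2.

2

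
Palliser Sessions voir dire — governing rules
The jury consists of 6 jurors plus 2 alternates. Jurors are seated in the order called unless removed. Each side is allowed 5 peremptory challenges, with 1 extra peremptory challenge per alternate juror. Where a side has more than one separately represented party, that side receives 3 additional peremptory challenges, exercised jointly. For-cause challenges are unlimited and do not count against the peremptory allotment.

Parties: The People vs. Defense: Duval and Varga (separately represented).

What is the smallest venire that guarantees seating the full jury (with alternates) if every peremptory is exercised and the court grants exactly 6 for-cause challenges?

Seats to fill: 6 + 2 alternates = 8.
Peremptories — The People: 5 + 1×2 = 7; Defense: 5 + 1×2 + 3 = 10; total 17.
For-cause removals: 6.
Minimum venire: 8 + 17 + 6 = 31.

31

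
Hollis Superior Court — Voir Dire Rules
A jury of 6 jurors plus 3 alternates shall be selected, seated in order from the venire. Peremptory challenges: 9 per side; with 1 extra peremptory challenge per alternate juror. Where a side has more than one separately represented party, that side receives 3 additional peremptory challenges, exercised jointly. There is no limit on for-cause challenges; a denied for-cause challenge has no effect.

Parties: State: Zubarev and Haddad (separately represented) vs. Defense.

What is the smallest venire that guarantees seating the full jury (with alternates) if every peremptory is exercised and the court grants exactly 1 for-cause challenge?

Seats to fill: 6 + 3 alternates = 9.
Peremptories — State: 9 + 1×3 + 3 = 15; Defense: 9 + 1×3 = 12; total 27.
For-cause removals: 1.
Minimum venire: 9 + 27 + 1 = 37.

37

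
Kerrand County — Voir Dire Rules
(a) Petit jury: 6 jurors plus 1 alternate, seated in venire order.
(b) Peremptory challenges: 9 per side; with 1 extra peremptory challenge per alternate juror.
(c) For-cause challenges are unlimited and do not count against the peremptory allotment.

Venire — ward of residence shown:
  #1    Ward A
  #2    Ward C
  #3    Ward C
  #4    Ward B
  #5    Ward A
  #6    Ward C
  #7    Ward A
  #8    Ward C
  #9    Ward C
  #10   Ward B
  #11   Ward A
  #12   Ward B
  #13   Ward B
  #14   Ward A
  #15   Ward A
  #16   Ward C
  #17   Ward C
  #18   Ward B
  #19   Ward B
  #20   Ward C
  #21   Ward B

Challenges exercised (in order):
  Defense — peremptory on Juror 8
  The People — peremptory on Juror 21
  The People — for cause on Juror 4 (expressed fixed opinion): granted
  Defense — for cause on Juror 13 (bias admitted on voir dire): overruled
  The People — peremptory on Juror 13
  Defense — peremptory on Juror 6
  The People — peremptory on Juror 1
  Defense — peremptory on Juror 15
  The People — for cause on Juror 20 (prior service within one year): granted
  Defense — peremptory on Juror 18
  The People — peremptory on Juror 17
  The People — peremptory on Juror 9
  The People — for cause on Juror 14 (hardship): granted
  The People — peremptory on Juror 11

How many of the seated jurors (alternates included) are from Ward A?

Removed: #1, #4, #6, #8, #9, #11, #13, #14, #15, #17, #18, #20, #21.
Seated (7 incl. alternates): #2, #3, #5, #7, #10, #12, #16.
Of those, in Ward A: #5, #7 → 2.

2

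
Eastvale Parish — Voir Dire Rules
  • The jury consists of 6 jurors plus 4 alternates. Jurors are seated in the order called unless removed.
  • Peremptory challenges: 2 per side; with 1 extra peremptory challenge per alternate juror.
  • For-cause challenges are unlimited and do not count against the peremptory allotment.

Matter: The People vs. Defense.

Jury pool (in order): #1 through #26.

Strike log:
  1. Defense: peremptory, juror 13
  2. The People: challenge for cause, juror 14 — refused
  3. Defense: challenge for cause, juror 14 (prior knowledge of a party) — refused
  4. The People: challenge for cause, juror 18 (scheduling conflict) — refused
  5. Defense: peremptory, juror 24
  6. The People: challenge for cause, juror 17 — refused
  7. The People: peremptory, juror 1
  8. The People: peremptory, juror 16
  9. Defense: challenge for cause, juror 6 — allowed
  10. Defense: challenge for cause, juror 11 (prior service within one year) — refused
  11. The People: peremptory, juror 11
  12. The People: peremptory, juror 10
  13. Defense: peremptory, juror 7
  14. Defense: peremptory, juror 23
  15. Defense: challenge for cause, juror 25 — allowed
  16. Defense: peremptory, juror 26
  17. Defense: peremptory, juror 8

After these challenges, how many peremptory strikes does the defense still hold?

Defense allotment: 2 base + 1 × 4 alternates = 6.
Defense peremptories used: #13, #24, #7, #23, #26, #8 — 6 (for-cause on #14, #6, #11, #25 don't count).
Remaining: 6 − 6 = 0.

0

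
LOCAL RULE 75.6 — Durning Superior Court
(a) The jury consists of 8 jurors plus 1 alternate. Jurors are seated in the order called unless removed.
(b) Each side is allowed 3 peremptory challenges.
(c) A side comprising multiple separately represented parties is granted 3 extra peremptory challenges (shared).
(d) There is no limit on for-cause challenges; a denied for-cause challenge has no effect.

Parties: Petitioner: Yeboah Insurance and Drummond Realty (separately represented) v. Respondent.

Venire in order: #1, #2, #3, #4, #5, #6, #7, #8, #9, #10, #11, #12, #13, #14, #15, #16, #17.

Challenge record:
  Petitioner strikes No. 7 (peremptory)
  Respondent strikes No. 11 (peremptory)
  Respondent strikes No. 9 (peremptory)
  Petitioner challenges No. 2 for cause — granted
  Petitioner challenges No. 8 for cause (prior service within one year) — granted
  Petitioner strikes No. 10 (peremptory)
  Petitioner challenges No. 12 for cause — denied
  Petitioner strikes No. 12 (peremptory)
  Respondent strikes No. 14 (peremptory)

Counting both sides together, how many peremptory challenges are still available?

3

Petitioner allotment: 3 base + 3 multi-party = 6. Respondent allotment: 3.
Petitioner peremptories used: #7, #10, #12 — 3 (for-cause on #2, #8, #12 don't count).
Respondent peremptories used: #11, #9, #14 — 3.
Remaining: (6 − 3) + (3 − 3) = 3.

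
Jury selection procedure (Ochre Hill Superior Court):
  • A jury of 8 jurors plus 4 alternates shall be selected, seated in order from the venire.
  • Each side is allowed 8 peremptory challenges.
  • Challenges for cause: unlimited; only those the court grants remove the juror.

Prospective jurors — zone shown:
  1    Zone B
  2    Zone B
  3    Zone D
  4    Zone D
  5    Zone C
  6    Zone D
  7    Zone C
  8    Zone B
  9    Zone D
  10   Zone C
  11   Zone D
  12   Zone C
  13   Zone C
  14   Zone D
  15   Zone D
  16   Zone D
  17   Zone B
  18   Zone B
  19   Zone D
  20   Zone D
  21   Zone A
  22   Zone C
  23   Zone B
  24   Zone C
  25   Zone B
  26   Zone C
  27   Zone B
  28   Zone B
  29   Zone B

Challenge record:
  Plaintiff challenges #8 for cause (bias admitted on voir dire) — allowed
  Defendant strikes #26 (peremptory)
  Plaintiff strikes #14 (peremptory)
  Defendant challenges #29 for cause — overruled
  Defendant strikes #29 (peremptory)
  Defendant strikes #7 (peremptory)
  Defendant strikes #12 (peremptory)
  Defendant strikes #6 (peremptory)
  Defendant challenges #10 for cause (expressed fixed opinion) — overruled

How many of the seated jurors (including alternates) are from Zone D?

Removed: #6, #7, #8, #12, #14, #26, #29.
Seated (12 incl. alternates): #1, #2, #3, #4, #5, #9, #10, #11, #13, #15, #16, #17.
Of those, in Zone D: #3, #4, #9, #11, #15, #16 → 6.

6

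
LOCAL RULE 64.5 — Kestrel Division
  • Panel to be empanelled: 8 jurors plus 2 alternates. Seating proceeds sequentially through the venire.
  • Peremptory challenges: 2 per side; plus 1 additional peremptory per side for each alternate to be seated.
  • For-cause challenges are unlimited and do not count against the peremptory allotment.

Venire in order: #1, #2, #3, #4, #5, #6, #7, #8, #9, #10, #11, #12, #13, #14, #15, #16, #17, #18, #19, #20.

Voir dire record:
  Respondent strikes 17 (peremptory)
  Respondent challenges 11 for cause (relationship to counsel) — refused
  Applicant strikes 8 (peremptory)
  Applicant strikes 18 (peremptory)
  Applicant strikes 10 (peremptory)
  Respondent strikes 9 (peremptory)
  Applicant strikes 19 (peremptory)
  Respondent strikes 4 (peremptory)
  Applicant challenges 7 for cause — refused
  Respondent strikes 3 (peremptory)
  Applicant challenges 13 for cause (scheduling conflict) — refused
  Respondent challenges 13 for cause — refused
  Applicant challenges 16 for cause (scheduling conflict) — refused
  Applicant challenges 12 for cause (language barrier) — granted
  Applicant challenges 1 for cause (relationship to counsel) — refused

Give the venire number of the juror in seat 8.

Removed: #3, #4, #8, #9, #10, #12, #17, #18, #19. (#1, #7, #11, #13, #16 stay — for-cause denied.)
Seating in order: seats 1–8 → #1, #2, #5, #6, #7, #11, #13, #14; alternates → #15, #16.
So seat 8 is #14.

14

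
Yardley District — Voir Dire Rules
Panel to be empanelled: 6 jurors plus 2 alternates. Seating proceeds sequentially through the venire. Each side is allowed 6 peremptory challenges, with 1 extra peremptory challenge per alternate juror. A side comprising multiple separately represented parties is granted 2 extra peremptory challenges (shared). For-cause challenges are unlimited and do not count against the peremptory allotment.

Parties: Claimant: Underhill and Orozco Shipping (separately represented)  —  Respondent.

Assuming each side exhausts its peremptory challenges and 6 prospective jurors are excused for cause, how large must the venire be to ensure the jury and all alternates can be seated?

Seats to fill: 6 + 2 alternates = 8.
Peremptories — Claimant: 6 + 1×2 + 2 = 10; Respondent: 6 + 1×2 = 8; total 18.
For-cause removals: 6.
Minimum venire: 8 + 18 + 6 = 32.

32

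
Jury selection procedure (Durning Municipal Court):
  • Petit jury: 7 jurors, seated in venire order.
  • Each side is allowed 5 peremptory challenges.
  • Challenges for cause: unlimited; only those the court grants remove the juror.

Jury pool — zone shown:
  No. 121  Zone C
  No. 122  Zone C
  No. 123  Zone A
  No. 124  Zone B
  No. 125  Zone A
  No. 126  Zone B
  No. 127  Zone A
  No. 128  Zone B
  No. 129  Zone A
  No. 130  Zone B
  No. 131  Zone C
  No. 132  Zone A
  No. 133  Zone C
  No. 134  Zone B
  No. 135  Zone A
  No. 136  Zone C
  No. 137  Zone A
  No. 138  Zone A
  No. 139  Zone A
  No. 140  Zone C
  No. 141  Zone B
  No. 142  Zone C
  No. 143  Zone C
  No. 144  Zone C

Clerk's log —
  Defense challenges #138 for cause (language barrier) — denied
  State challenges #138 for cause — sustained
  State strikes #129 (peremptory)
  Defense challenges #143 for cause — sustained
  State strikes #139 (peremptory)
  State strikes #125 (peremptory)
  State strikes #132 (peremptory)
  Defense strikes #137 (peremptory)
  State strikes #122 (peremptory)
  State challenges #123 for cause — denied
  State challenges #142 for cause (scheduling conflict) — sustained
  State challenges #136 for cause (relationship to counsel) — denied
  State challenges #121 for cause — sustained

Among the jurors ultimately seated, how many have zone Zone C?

Removed: #121, #122, #125, #129, #132, #137, #138, #139, #142, #143.
Seated jurors 1–7: #123, #124, #126, #127, #128, #130, #131.
Of those, in Zone C: #131 → 1.

1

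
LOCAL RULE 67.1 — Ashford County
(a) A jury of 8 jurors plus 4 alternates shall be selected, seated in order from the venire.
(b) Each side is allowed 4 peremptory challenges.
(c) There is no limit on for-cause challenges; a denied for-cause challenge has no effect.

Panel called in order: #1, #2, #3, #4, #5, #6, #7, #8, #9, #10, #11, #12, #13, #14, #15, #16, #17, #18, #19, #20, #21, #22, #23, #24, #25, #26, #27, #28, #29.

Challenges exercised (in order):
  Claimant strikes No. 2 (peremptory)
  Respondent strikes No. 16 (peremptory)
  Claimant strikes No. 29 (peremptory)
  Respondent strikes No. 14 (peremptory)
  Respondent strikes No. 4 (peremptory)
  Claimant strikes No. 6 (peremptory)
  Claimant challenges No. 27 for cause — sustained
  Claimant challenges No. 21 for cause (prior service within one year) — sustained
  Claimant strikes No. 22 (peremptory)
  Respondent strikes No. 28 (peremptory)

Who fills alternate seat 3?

15

Removed: #2, #4, #6, #14, #16, #21, #22, #27, #28, #29.
Seating in order: seats 1–8 → #1, #3, #5, #7, #8, #9, #10, #11; alternates → #12, #13, #15, #17.
So alternate 3 is #15.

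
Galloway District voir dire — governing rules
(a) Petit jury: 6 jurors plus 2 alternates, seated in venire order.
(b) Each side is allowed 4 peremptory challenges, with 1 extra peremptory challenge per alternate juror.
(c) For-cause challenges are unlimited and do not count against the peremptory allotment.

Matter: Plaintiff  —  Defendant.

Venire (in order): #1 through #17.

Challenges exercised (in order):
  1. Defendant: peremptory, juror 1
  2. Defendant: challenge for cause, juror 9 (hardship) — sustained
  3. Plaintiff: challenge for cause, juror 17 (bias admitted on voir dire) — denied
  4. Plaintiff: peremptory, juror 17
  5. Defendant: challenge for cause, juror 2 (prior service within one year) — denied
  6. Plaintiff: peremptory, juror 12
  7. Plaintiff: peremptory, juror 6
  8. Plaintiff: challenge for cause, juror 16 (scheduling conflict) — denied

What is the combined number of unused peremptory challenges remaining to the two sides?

Plaintiff allotment: 4 base + 1 × 2 alternates = 6. Defendant allotment: 4 base + 1 × 2 alternates = 6.
Plaintiff peremptories used: #17, #12, #6 — 3 (for-cause on #17, #16 don't count).
Defendant peremptories used: #1 — 1 (for-cause on #9, #2 don't count).
Remaining: (6 − 3) + (6 − 1) = 8.

8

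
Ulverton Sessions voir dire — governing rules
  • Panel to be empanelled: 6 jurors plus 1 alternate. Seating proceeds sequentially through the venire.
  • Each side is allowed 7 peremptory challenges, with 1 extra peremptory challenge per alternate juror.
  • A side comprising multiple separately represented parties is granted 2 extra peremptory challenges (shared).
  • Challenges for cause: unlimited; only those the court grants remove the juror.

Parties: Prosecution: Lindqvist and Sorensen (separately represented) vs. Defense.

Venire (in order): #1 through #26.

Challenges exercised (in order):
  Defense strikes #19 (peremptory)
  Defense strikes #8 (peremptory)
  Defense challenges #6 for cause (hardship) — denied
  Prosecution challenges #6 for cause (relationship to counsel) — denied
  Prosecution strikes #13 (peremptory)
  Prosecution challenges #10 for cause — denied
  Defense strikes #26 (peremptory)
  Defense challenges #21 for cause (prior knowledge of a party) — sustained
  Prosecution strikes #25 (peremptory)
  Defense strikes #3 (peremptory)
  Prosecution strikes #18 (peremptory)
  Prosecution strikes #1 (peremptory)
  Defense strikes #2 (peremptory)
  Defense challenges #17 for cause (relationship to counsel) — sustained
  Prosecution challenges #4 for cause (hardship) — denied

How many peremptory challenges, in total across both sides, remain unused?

9

Prosecution allotment: 7 base + 1 × 1 alternate + 2 multi-party = 10. Defense allotment: 7 base + 1 × 1 alternate = 8.
Prosecution peremptories used: #13, #25, #18, #1 — 4 (for-cause on #6, #10, #4 don't count).
Defense peremptories used: #19, #8, #26, #3, #2 — 5 (for-cause on #6, #21, #17 don't count).
Remaining: (10 − 4) + (8 − 5) = 9.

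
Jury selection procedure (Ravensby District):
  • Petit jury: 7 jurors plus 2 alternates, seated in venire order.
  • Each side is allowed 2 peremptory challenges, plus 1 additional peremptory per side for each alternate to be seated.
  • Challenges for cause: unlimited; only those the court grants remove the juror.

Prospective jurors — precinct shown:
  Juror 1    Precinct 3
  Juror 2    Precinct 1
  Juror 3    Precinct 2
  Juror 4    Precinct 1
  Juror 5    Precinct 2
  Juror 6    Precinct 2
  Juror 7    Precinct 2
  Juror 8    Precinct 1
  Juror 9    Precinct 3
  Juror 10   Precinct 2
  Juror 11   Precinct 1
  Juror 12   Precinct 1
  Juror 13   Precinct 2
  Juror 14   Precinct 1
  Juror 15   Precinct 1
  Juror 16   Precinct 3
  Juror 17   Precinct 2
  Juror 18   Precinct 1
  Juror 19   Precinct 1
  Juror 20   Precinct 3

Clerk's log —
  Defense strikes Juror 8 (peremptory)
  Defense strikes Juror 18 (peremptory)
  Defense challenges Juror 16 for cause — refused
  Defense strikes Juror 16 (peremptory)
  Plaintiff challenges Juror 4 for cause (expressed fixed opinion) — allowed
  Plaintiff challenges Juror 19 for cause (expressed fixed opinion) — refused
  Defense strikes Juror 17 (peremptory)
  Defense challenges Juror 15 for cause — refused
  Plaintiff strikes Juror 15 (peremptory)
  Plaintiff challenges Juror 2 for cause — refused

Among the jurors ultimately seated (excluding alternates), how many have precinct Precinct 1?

1

Removed: #4, #8, #15, #16, #17, #18.
Seated jurors 1–7: #1, #2, #3, #5, #6, #7, #9 (alternates #10, #11 not counted).
Of those, in Precinct 1: #2 → 1.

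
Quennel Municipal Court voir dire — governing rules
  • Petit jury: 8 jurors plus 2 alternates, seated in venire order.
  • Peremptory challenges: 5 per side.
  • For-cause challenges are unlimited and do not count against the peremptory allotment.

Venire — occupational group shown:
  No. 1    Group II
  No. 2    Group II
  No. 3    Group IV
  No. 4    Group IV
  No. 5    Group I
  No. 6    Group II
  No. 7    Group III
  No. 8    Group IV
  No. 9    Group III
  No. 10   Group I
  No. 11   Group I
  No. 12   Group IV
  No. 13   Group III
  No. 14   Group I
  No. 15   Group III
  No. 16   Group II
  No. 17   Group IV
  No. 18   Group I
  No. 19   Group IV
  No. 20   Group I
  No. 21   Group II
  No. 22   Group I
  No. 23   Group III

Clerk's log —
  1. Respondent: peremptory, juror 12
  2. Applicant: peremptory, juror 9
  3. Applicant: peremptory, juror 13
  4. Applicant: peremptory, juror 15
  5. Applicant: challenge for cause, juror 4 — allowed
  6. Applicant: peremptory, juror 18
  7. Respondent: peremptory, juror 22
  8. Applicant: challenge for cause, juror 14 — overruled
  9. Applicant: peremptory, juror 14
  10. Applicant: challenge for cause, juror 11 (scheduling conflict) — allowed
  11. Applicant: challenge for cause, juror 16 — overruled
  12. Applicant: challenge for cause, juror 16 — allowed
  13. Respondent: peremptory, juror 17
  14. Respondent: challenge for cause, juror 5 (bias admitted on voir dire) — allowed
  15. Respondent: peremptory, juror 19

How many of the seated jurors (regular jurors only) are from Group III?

1

Removed: #4, #5, #9, #11, #12, #13, #14, #15, #16, #17, #18, #19, #22.
Seated jurors 1–8: #1, #2, #3, #6, #7, #8, #10, #20 (alternates #21, #23 not counted).
Of those, in Group III: #7 → 1.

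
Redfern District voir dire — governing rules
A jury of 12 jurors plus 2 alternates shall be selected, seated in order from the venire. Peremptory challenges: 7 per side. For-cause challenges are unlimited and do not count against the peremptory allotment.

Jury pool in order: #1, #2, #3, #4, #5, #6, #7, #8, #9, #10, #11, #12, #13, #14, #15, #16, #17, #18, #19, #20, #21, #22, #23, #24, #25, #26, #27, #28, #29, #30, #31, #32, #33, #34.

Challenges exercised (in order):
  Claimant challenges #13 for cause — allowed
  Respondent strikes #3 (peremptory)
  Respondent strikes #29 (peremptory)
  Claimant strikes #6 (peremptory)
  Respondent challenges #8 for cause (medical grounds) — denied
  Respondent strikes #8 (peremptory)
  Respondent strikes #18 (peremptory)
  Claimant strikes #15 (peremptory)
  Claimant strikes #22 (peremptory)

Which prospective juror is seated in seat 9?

12

Removed: #3, #6, #8, #13, #15, #18, #22, #29.
Filling seats in venire order through position 9: #1, #2, #4, #5, #7, #9, #10, #11, #12.
So seat 9 is #12.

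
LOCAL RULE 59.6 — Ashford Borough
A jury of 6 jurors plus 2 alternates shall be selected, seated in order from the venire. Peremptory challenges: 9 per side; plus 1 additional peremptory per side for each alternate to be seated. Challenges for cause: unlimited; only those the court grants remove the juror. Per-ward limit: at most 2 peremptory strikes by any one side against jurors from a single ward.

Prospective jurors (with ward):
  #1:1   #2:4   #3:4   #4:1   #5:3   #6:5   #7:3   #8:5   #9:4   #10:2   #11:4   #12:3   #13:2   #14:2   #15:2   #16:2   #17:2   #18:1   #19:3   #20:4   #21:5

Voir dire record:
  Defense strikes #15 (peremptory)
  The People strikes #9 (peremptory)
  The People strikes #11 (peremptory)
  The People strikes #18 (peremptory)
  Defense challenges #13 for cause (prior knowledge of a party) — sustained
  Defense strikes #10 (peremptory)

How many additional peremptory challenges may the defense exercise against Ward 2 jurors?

0

Defense peremptories so far: #15, #10 — 2 of 11 used, 9 left overall.
Against Ward 2: #15, #10 — 2 used; per-ward cap 2 leaves 0.
Binding limit: min(9, 0) = 0.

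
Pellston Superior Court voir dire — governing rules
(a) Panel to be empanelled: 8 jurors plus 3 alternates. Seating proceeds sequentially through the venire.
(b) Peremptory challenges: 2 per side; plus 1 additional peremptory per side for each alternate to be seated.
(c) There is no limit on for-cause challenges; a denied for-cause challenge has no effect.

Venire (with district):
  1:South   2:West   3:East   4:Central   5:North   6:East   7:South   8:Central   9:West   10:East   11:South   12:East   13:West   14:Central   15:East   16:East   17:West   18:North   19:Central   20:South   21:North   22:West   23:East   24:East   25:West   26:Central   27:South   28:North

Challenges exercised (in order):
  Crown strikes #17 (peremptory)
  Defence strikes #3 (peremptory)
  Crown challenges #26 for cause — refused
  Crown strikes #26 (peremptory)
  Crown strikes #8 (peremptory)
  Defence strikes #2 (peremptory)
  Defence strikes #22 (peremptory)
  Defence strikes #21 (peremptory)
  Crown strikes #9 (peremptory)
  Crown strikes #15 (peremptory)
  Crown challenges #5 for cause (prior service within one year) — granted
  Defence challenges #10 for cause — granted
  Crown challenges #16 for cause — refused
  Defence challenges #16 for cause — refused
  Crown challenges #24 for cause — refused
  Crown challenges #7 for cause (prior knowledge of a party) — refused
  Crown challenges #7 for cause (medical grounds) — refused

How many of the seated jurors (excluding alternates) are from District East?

2

Removed: #2, #3, #5, #8, #9, #10, #15, #17, #21, #22, #26.
Seated jurors 1–8: #1, #4, #6, #7, #11, #12, #13, #14 (alternates #16, #18, #19 not counted).
Of those, in District East: #6, #12 → 2.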